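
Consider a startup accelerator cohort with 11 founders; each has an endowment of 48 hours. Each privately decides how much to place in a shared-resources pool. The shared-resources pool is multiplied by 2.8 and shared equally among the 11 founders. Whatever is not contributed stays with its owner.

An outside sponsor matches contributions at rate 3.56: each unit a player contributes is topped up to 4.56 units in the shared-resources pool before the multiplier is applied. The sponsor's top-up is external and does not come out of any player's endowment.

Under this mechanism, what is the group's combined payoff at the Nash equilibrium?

6741.50 hours

The effective private return per unit is now 2.8 × 4.56 / 11 = 1.1607 > 1, so every player's dominant strategy flips to full contribution.
At the Nash equilibrium everyone contributes 48. Group total payoff = 2.8 × 4.56 × 528 = 6741.50.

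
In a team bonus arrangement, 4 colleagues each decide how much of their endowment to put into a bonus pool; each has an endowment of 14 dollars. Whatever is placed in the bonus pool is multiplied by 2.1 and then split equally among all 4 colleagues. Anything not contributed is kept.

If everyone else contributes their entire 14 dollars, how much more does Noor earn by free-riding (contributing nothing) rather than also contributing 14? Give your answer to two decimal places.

6.65 dollars

Switching from a contribution of 14 to 0 lets Noor keep an extra 14 dollars, but lowers the bonus pool by 14, which costs Noor their own share of that drop: 2.1/4 × 14 = 7.35.
Net gain = 14 − 7.35 = 6.65. The private return per contributed unit (0.5250) is below 1, so free-riding is indeed the best response regardless of what the others do.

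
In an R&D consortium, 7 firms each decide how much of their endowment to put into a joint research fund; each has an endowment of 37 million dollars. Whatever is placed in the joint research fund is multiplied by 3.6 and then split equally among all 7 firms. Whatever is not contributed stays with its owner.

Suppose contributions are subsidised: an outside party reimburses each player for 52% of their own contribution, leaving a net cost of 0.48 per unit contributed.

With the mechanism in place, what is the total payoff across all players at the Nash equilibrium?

The effective private return per unit is now (3.6/7) / 0.48 = 1.0714 > 1, so every player's dominant strategy flips to full contribution.
So the Nash equilibrium is full contribution by all 7; the group earns 7 × (37 × 0.52 + 3.6 × 37) = 1067.08.

1067.08 million dollars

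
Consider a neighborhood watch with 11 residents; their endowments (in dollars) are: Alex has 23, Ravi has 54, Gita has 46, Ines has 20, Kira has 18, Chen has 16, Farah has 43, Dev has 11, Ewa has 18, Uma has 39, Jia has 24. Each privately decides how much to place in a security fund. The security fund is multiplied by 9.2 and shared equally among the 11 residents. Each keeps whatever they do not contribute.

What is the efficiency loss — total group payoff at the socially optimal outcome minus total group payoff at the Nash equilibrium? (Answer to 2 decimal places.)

The private return per contributed unit is 9.2/11 = 0.8364 < 1 for every player regardless of endowment, so the Nash equilibrium is zero contribution and the group total is Σ E_j = 23 + 54 + 46 + 20 + 18 + 16 + 43 + 11 + 18 + 39 + 24 = 312.
Each contributed unit returns 9.200 to the group, so the social optimum is full contribution by everyone: group total = 9.200 × 312 = 2870.40.
Efficiency loss = (9.200 − 1) × 312 = 2558.40.

2558.40 dollars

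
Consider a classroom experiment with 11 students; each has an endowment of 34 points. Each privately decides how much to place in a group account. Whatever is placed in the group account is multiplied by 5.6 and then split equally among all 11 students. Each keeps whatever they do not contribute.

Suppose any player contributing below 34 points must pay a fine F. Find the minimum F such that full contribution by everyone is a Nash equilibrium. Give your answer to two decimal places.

Given the others contribute fully, the best deviation is to contribute 0 (any partial contribution still incurs the fine and gives up units whose private return 0.5091 is below 1).
Deviating from 34 to 0 saves 34 points but forfeits the deviator's share of the drop in the group account: 5.6/11 × 34 = 17.31.
So the deviation gain is 34 − 17.31 = 16.69, and the fine must be at least 16.69 points to wipe it out.

16.69 points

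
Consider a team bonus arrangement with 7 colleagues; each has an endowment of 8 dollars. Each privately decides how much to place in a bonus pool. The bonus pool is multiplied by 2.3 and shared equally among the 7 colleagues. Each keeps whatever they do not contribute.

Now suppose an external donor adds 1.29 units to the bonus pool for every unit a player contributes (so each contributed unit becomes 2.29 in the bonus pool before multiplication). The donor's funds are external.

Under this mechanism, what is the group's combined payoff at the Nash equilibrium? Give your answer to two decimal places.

The effective private return is 2.3 × 2.29 / 7 = 0.7524, which is still under 1, so the mechanism doesn't change anyone's dominant strategy: zero contribution.
Everyone keeps their endowment and the group total is 7 × 8 = 56.

56.00 dollars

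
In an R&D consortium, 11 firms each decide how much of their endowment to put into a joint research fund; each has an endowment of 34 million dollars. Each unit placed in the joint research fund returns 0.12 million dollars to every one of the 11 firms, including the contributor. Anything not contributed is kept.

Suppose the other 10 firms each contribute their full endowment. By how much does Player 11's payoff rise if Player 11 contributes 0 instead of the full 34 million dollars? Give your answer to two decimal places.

Switching from a contribution of 34 to 0 lets Player 11 keep an extra 34 million dollars, but lowers the joint research fund by 34, which costs Player 11 their own share of that drop: 0.12 × 34 = 4.08.
Net gain = 34 − 4.08 = 29.92. The private return per contributed unit (0.12) is below 1, so free-riding is indeed the best response regardless of what the others do.

29.92 million dollars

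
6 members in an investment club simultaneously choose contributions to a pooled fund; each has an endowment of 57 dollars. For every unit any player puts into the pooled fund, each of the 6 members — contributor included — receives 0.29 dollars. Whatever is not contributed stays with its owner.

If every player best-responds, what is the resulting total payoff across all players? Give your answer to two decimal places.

342.00 dollars

The private return per contributed unit is 0.29 < 1, so contributing 0 is dominant for every player. At the Nash equilibrium everyone keeps their 57, and the group total is 6 × 57 = 342.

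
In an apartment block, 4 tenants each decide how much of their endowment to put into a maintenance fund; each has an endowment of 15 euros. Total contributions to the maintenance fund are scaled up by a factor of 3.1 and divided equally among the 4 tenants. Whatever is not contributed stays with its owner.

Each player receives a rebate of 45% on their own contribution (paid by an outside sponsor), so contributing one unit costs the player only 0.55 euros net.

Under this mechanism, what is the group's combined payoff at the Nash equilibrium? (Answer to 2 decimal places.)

With the mechanism, a contributed unit returns (3.1/4) / 0.55 = 1.4091 per unit of net cost to the contributor — now above 1 — so contributing fully is weakly dominant for every player.
At the Nash equilibrium everyone contributes 15. Group total payoff = 4 × (15 × 0.45 + 3.1 × 15) = 213.00.

213.00 euros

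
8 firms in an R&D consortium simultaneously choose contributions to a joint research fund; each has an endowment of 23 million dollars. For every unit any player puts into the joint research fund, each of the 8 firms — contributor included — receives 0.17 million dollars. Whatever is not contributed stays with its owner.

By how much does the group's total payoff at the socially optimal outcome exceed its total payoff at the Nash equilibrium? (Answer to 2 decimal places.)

The private return per contributed unit is 0.17 < 1, so contributing 0 is dominant for every player. At the Nash equilibrium everyone keeps their 23, and the group total is 8 × 23 = 184.
Each contributed unit returns 1.360 to the group as a whole (0.17 to each of 8 players), which exceeds 1, so the social optimum is full contribution: group total = 1.360 × 184 = 250.24.
Efficiency loss = 250.24 − 184 = 66.24.

66.24 million dollars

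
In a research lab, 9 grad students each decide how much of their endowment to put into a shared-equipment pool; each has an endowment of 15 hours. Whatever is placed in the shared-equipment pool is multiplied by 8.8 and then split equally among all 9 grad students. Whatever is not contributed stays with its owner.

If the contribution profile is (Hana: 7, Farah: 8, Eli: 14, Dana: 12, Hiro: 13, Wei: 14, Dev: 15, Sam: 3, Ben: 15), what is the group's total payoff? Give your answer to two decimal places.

Total contributed: 7 + 8 + 14 + 12 + 13 + 14 + 15 + 3 + 15 = 101; total kept: 9 × 15 − 101 = 34.
The shared-equipment pool pays out 8.8 × 101 = 888.80 in aggregate.
Group total = 34 + 888.80 = 922.80.

922.80 hours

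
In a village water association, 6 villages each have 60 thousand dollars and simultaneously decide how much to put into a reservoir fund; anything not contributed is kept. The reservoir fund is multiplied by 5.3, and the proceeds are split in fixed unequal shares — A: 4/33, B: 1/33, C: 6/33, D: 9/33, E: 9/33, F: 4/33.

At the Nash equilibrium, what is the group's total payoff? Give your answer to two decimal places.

Player j's private return per contributed unit is 5.3 × (j's share). Contributing is weakly dominant for j when that share is at least 1/5.3 = 0.1887, and contributing 0 is dominant otherwise.
D and E are above the threshold, contributing 60 each; the remaining 4 contribute 0. Total contributed: 120.
The reservoir fund pays out 5.3 × 120 = 636.00 in total (split across the unequal shares, but the aggregate is all that matters for the group sum).
The 4 free-riders keep 60 each, adding 240. Group total = 240 + 636.00 = 876.00.

876.00 thousand dollars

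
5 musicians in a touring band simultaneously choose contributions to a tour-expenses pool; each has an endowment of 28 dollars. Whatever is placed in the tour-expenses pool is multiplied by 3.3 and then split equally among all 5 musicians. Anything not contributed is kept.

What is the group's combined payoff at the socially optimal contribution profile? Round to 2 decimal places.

462.00 dollars

Each contributed unit returns 3.300 to the group as a whole (0.6600 to each of 5 players), which exceeds 1, so the social optimum is full contribution: group total = 3.300 × 140 = 462.00.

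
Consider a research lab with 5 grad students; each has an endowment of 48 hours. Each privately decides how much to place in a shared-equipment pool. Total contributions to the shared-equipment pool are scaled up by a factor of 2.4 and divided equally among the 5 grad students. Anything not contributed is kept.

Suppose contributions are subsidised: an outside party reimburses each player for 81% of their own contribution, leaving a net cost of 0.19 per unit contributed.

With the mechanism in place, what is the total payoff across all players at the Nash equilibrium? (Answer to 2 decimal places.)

770.40 hours

Under the mechanism each unit contributed yields (2.4/5) / 0.19 = 2.5263 back to its contributor per unit of net cost, which exceeds 1, making full contribution the dominant choice for everyone.
At the Nash equilibrium everyone contributes 48. Group total payoff = 5 × (48 × 0.81 + 2.4 × 48) = 770.40.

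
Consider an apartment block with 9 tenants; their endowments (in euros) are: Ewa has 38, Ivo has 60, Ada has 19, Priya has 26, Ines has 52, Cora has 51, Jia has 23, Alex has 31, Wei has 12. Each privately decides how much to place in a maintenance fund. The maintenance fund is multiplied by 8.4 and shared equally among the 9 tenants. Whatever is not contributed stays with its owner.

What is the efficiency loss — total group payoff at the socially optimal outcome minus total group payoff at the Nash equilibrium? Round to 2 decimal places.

2308.80 euros

The private return per contributed unit is 8.4/9 = 0.9333 < 1 for every player regardless of endowment, so the Nash equilibrium is zero contribution and the group total is Σ E_j = 38 + 60 + 19 + 26 + 52 + 51 + 23 + 31 + 12 = 312.
Each contributed unit returns 8.400 to the group, so the social optimum is full contribution by everyone: group total = 8.400 × 312 = 2620.80.
Efficiency loss = (8.400 − 1) × 312 = 2308.80.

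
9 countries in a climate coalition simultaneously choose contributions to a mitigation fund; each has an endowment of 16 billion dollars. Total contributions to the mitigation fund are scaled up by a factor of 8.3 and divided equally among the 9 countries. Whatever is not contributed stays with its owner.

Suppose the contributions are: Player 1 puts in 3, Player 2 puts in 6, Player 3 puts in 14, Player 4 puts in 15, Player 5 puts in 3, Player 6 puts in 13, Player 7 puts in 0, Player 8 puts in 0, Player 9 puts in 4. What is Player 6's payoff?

56.49 billion dollars

Total contributed: 3 + 6 + 14 + 15 + 3 + 13 + 0 + 0 + 4 = 58.
Each receives 8.3 × 58 / 9 = 53.49 from the mitigation fund.
Player 6 keeps 16 − 13 = 3, so Player 6's payoff is 3 + 53.49 = 56.49.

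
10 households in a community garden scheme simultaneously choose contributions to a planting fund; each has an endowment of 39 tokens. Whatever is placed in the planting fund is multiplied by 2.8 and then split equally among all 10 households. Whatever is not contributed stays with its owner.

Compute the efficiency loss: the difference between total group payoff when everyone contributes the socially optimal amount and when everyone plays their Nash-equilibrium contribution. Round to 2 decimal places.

702.00 tokens

Each contributed unit returns 2.8/10 = 0.2800 to its contributor — below 1 — so contributing 0 is dominant for every player. At the Nash equilibrium everyone keeps their 39, and the group total is 10 × 39 = 390.
Each contributed unit returns 2.800 to the group as a whole (0.2800 to each of 10 players), which exceeds 1, so the social optimum is full contribution: group total = 2.800 × 390 = 1092.00.
Efficiency loss = 1092.00 − 390 = 702.00.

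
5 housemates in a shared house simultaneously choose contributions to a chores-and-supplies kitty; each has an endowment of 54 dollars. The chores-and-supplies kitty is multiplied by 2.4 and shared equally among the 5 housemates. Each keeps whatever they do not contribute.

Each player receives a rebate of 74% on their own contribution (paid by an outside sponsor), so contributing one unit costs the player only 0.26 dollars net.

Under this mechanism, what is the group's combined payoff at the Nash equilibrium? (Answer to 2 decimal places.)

847.80 dollars

With the mechanism, a contributed unit returns (2.4/5) / 0.26 = 1.8462 per unit of net cost to the contributor — now above 1 — so contributing fully is weakly dominant for every player.
At the Nash equilibrium everyone contributes 54. Group total payoff = 5 × (54 × 0.74 + 2.4 × 54) = 847.80.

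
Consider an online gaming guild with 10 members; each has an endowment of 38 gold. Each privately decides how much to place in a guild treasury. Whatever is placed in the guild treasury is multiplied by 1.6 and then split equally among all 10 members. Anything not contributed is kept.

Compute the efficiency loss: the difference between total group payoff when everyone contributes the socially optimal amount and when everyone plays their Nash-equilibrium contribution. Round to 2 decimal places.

Each contributed unit returns 1.6/10 = 0.1600 to its contributor — below 1 — so contributing 0 is dominant for every player. At the Nash equilibrium everyone keeps their 38, and the group total is 10 × 38 = 380.
Each contributed unit returns 1.600 to the group as a whole (0.1600 to each of 10 players), which exceeds 1, so the social optimum is full contribution: group total = 1.600 × 380 = 608.00.
Efficiency loss = 608.00 − 380 = 228.00.

228.00 gold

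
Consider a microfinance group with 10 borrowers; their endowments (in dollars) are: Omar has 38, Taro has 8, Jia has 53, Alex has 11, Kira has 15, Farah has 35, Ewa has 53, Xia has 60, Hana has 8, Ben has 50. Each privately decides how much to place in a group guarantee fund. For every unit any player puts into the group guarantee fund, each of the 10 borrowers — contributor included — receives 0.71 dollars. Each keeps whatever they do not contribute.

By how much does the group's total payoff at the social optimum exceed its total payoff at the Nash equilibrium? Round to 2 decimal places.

The private return per contributed unit is 0.71 < 1 for everyone, so the Nash equilibrium is zero contribution and the group total is Σ E_j = 38 + 8 + 53 + 11 + 15 + 35 + 53 + 60 + 8 + 50 = 331.
Each contributed unit returns 7.100 to the group, so the social optimum is full contribution by everyone: group total = 7.100 × 331 = 2350.10.
Efficiency loss = (7.100 − 1) × 331 = 2019.10.

2019.10 dollars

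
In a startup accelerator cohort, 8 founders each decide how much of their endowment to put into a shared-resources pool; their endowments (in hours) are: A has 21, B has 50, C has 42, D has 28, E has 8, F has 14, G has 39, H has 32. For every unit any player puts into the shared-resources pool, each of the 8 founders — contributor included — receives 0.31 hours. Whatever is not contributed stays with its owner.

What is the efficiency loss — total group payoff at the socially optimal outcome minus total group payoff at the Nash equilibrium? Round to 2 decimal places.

The private return per contributed unit is 0.31 < 1 for everyone, so the Nash equilibrium is zero contribution and the group total is Σ E_j = 21 + 50 + 42 + 28 + 8 + 14 + 39 + 32 = 234.
Each contributed unit returns 2.480 to the group, so the social optimum is full contribution by everyone: group total = 2.480 × 234 = 580.32.
Efficiency loss = (2.480 − 1) × 234 = 346.32.

346.32 hours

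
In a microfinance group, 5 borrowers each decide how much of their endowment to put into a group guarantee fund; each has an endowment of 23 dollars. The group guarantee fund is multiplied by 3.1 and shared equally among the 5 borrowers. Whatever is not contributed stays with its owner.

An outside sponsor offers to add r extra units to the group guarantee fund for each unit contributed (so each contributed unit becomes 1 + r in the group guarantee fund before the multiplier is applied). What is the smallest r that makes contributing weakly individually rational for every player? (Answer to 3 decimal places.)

With matching at rate r, one contributed unit becomes (1 + r) in the group guarantee fund and returns 3.1 × (1 + r) / 5 to the contributor.
Setting this equal to 1: 1 + r = 5/3.1 = 1.6129.
So the minimum matching rate is r = 1.6129 − 1 = 0.613.

0.613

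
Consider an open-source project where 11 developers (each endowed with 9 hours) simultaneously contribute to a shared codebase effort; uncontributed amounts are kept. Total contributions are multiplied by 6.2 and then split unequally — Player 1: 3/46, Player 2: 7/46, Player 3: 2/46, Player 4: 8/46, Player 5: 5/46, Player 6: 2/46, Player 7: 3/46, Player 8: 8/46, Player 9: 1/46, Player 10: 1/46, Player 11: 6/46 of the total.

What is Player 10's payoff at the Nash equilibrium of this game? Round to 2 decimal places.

11.43 hours

For player j, contributing a unit is worthwhile iff 6.2 × (j's share) ≥ 1, i.e. iff j's share is at least 0.1613.
Player 4 and Player 8 clear that bar, contributing 9 each; the remaining 9 contribute 0. Total contributed: 18.
Player 10 keeps 9 and receives 6.2 × 18 × 1/46 = 2.43 from the shared codebase effort, for a payoff of 11.43.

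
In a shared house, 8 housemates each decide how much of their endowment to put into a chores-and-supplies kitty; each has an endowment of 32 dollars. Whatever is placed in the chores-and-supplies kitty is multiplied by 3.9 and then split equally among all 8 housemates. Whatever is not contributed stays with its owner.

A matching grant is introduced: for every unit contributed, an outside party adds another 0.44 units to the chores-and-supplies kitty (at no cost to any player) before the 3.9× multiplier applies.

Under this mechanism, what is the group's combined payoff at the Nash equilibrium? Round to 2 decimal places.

256.00 dollars

Even with the mechanism, each unit contributed returns only 3.9 × 1.44 / 8 = 0.7020 per unit of net cost, so contributing nothing is still dominant.
At the Nash equilibrium no one contributes; group total payoff = 8 × 32 = 256.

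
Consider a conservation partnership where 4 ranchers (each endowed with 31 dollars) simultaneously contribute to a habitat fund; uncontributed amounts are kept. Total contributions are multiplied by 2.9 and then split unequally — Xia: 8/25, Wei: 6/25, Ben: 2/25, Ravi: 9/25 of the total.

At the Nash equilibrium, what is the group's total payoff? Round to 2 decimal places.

182.90 dollars

For player j, contributing a unit is worthwhile iff 2.9 × (j's share) ≥ 1, i.e. iff j's share is at least 0.3448.
Only Ravi (9/25) clears that bar, contributing 31; the remaining 3 contribute 0. Total contributed: 31.
The habitat fund pays out 2.9 × 31 = 89.90 in total (split across the unequal shares, but the aggregate is all that matters for the group sum).
The 3 free-riders keep 31 each, adding 93. Group total = 93 + 89.90 = 182.90.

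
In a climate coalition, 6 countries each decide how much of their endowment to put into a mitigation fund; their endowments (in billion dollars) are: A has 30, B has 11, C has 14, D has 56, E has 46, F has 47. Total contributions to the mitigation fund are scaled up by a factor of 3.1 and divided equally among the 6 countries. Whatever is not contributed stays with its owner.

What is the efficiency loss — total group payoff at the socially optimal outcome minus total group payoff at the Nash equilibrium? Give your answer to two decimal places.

The private return per contributed unit is 3.1/6 = 0.5167 < 1 for every player regardless of endowment, so the Nash equilibrium is zero contribution and the group total is Σ E_j = 30 + 11 + 14 + 56 + 46 + 47 = 204.
Each contributed unit returns 3.100 to the group, so the social optimum is full contribution by everyone: group total = 3.100 × 204 = 632.40.
Efficiency loss = (3.100 − 1) × 204 = 428.40.

428.40 billion dollars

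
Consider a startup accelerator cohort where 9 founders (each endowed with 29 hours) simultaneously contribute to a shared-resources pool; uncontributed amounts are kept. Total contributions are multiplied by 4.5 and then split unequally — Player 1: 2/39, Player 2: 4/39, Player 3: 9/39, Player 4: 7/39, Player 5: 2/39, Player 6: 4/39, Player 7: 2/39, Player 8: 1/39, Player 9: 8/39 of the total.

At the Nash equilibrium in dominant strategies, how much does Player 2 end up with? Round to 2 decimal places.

For player j, contributing a unit is worthwhile iff 4.5 × (j's share) ≥ 1, i.e. iff j's share is at least 0.2222.
Only Player 3 (9/39) clears that bar, contributing 29; the remaining 8 contribute 0. Total contributed: 29.
Player 2 keeps 29 and receives 4.5 × 29 × 4/39 = 13.38 from the shared-resources pool, for a payoff of 42.38.

42.38 hours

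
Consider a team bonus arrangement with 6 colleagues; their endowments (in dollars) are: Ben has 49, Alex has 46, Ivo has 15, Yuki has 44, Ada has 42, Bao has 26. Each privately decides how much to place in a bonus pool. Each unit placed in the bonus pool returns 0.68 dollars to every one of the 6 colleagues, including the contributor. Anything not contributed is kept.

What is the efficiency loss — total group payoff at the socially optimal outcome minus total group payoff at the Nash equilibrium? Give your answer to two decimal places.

The private return per contributed unit is 0.68 < 1 for everyone, so the Nash equilibrium is zero contribution and the group total is Σ E_j = 49 + 46 + 15 + 44 + 42 + 26 = 222.
Each contributed unit returns 4.080 to the group, so the social optimum is full contribution by everyone: group total = 4.080 × 222 = 905.76.
Efficiency loss = (4.080 − 1) × 222 = 683.76.

683.76 dollars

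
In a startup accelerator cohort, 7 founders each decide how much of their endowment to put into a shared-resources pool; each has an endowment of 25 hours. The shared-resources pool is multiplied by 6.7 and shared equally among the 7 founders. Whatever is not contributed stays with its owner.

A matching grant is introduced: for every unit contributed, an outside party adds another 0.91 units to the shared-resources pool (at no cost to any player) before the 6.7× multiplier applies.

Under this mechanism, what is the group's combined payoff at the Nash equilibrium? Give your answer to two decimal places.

2239.48 hours

The effective private return per unit is now 6.7 × 1.91 / 7 = 1.8281 > 1, so every player's dominant strategy flips to full contribution.
So the Nash equilibrium is full contribution by all 7; the group earns 6.7 × 1.91 × 175 = 2239.48.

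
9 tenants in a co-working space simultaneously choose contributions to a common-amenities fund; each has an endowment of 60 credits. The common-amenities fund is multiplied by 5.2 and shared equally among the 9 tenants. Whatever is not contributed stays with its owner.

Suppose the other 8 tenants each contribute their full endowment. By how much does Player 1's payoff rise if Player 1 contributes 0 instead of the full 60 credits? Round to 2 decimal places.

Switching from a contribution of 60 to 0 lets Player 1 keep an extra 60 credits, but lowers the common-amenities fund by 60, which costs Player 1 their own share of that drop: 5.2/9 × 60 = 34.67.
Net gain = 60 − 34.67 = 25.33. The private return per contributed unit (0.5778) is below 1, so free-riding is indeed the best response regardless of what the others do.

25.33 credits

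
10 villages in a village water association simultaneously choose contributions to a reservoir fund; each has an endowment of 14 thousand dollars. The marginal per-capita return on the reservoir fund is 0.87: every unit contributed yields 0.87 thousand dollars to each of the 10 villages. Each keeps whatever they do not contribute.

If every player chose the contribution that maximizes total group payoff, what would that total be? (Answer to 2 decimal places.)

Each contributed unit returns 8.700 to the group as a whole (0.87 to each of 10 players), which exceeds 1, so the social optimum is full contribution: group total = 8.700 × 140 = 1218.00.

1218.00 thousand dollars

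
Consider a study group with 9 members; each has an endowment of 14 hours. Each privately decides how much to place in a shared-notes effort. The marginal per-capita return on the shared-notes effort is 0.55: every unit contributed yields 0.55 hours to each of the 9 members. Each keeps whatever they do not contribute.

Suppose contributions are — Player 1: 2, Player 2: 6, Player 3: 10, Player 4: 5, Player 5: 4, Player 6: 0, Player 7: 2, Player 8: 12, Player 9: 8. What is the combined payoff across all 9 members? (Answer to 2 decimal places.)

Total contributed: 2 + 6 + 10 + 5 + 4 + 0 + 2 + 12 + 8 = 49; total kept: 9 × 14 − 49 = 77.
The shared-notes effort pays out 0.55 × 9 × 49 = 242.55 in aggregate.
Group total = 77 + 242.55 = 319.55.

319.55 hours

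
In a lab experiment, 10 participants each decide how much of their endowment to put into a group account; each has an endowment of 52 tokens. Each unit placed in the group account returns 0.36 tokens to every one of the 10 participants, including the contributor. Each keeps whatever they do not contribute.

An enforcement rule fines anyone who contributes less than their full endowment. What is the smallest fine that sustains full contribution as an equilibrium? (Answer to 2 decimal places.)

Given the others contribute fully, the best deviation is to contribute 0 (any partial contribution still incurs the fine and gives up units whose private return 0.36 is below 1).
Deviating from 52 to 0 saves 52 tokens but forfeits the deviator's share of the drop in the group account: 0.36 × 52 = 18.72.
So the deviation gain is 52 − 18.72 = 33.28, and the fine must be at least 33.28 tokens to wipe it out.

33.28 tokens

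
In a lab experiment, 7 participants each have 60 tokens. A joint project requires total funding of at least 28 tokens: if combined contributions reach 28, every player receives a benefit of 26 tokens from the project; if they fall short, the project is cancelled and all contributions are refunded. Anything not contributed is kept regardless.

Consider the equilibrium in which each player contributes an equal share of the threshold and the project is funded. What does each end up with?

82 tokens

Equal share of the threshold: 28/7 = 4.
At this profile no one gains by cutting their contribution: any cut drops the total below 28, the project is cancelled, contributions are refunded, and the deviator ends with 60, which is less than 60 − 4 + 26 = 82. Contributing more than 4 just wastes the excess. So contributing exactly 4 is a best response.
Each player's payoff: 60 − 4 + 26 = 82.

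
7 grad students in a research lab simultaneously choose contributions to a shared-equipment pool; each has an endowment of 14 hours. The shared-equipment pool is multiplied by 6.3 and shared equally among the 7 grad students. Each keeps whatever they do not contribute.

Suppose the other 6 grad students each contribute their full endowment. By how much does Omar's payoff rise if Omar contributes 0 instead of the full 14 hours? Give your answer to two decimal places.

Switching from a contribution of 14 to 0 lets Omar keep an extra 14 hours, but lowers the shared-equipment pool by 14, which costs Omar their own share of that drop: 6.3/7 × 14 = 12.60.
Net gain = 14 − 12.60 = 1.40. The private return per contributed unit (0.9000) is below 1, so free-riding is indeed the best response regardless of what the others do.

1.40 hours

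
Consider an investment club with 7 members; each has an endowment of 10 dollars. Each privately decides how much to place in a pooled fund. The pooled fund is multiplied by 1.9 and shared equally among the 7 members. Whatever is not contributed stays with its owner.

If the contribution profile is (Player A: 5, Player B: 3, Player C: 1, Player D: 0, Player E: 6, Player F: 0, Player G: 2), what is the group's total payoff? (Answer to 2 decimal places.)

Total contributed: 5 + 3 + 1 + 0 + 6 + 0 + 2 = 17; total kept: 7 × 10 − 17 = 53.
The pooled fund pays out 1.9 × 17 = 32.30 in aggregate.
Group total = 53 + 32.30 = 85.30.

85.30 dollars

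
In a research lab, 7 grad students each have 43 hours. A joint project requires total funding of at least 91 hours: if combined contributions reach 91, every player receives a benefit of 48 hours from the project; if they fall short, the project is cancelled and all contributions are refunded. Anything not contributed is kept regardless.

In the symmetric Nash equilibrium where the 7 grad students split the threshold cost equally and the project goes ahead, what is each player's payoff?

78 hours

Equal share of the threshold: 91/7 = 13.
At this profile no one gains by cutting their contribution: any cut drops the total below 91, the project is cancelled, contributions are refunded, and the deviator ends with 43, which is less than 43 − 13 + 48 = 78. Contributing more than 13 just wastes the excess. So contributing exactly 13 is a best response.
Each player's payoff: 43 − 13 + 48 = 78.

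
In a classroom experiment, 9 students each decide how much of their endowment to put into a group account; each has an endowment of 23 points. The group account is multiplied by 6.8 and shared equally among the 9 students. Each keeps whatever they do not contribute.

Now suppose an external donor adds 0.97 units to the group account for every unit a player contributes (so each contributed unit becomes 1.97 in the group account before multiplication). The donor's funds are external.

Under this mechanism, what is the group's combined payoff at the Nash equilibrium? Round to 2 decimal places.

With the mechanism, a contributed unit returns 6.8 × 1.97 / 9 = 1.4884 per unit of net cost to the contributor — now above 1 — so contributing fully is weakly dominant for every player.
So the Nash equilibrium is full contribution by all 9; the group earns 6.8 × 1.97 × 207 = 2772.97.

2772.97 points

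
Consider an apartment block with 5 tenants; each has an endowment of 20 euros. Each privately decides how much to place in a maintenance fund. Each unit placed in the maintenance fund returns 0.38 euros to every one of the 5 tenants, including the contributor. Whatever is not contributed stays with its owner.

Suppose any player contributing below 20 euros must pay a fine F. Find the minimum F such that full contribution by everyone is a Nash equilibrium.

12.40 euros

Given the others contribute fully, the best deviation is to contribute 0 (any partial contribution still incurs the fine and gives up units whose private return 0.38 is below 1).
Deviating from 20 to 0 saves 20 euros but forfeits the deviator's share of the drop in the maintenance fund: 0.38 × 20 = 7.60.
So the deviation gain is 20 − 7.60 = 12.40, and the fine must be at least 12.40 euros to wipe it out.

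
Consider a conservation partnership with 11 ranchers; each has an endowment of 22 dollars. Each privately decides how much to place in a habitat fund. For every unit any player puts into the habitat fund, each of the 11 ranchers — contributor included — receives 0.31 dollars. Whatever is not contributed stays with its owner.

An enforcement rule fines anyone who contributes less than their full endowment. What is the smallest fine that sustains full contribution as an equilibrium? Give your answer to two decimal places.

15.18 dollars

Given the others contribute fully, the best deviation is to contribute 0 (any partial contribution still incurs the fine and gives up units whose private return 0.31 is below 1).
Deviating from 22 to 0 saves 22 dollars but forfeits the deviator's share of the drop in the habitat fund: 0.31 × 22 = 6.82.
So the deviation gain is 22 − 6.82 = 15.18, and the fine must be at least 15.18 dollars to wipe it out.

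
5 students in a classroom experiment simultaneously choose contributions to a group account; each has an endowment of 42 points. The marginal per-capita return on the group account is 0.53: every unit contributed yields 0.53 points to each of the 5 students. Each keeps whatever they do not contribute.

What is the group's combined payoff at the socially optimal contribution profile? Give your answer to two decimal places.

556.50 points

Each contributed unit returns 2.650 to the group as a whole (0.53 to each of 5 players), which exceeds 1, so the social optimum is full contribution: group total = 2.650 × 210 = 556.50.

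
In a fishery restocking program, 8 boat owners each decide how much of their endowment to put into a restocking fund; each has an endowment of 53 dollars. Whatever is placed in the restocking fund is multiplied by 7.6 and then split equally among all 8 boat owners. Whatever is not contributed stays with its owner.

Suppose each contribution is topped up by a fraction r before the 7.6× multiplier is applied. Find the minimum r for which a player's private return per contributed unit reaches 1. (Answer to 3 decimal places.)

With matching at rate r, one contributed unit becomes (1 + r) in the restocking fund and returns 7.6 × (1 + r) / 8 to the contributor.
Setting this equal to 1: 1 + r = 8/7.6 = 1.0526.
So the minimum matching rate is r = 1.0526 − 1 = 0.053.

0.053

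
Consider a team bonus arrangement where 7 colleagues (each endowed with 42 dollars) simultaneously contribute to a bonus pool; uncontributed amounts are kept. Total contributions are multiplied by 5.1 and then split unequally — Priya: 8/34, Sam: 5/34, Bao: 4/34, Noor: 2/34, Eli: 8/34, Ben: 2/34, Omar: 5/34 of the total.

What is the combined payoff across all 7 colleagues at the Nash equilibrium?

638.40 dollars

A player with share s gets back 5.1·s per unit contributed, so full contribution is dominant for anyone with s > 1/5.1 = 0.1961 and zero contribution is dominant for anyone below.
Priya and Eli clear that bar, contributing 42 each; the remaining 5 contribute 0. Total contributed: 84.
The bonus pool pays out 5.1 × 84 = 428.40 in total (split across the unequal shares, but the aggregate is all that matters for the group sum).
The 5 free-riders keep 42 each, adding 210. Group total = 210 + 428.40 = 638.40.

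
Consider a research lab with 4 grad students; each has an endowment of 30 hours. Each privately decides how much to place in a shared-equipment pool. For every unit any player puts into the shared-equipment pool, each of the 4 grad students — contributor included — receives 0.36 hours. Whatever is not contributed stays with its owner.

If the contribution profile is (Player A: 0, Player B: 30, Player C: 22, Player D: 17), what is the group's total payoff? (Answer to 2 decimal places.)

150.36 hours

Total contributed: 0 + 30 + 22 + 17 = 69; total kept: 4 × 30 − 69 = 51.
The shared-equipment pool pays out 0.36 × 4 × 69 = 99.36 in aggregate.
Group total = 51 + 99.36 = 150.36.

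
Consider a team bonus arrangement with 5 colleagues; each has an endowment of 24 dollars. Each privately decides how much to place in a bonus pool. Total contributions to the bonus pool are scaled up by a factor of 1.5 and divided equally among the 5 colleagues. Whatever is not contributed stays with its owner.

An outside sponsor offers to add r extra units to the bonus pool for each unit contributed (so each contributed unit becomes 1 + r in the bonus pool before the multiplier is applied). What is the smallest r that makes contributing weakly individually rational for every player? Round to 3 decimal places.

2.333

With matching at rate r, one contributed unit becomes (1 + r) in the bonus pool and returns 1.5 × (1 + r) / 5 to the contributor.
Setting this equal to 1: 1 + r = 5/1.5 = 3.3333.
So the minimum matching rate is r = 3.3333 − 1 = 2.333.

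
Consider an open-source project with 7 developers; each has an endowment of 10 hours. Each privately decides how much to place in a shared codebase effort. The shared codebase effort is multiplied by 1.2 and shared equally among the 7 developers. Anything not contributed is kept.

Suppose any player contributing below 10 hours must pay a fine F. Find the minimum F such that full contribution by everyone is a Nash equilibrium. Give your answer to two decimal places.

Given the others contribute fully, the best deviation is to contribute 0 (any partial contribution still incurs the fine and gives up units whose private return 0.1714 is below 1).
Deviating from 10 to 0 saves 10 hours but forfeits the deviator's share of the drop in the shared codebase effort: 1.2/7 × 10 = 1.71.
So the deviation gain is 10 − 1.71 = 8.29, and the fine must be at least 8.29 hours to wipe it out.

8.29 hours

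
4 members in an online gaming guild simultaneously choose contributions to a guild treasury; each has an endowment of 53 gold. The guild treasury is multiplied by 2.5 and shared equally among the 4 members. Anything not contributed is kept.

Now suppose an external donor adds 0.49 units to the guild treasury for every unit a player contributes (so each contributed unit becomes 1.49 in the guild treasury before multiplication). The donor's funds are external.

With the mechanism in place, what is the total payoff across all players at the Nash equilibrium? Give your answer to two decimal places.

With the mechanism, a contributed unit returns 2.5 × 1.49 / 4 = 0.9313 per unit of net cost — still below 1 — so contributing 0 remains dominant for every player.
Everyone keeps their endowment and the group total is 4 × 53 = 212.

212.00 gold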